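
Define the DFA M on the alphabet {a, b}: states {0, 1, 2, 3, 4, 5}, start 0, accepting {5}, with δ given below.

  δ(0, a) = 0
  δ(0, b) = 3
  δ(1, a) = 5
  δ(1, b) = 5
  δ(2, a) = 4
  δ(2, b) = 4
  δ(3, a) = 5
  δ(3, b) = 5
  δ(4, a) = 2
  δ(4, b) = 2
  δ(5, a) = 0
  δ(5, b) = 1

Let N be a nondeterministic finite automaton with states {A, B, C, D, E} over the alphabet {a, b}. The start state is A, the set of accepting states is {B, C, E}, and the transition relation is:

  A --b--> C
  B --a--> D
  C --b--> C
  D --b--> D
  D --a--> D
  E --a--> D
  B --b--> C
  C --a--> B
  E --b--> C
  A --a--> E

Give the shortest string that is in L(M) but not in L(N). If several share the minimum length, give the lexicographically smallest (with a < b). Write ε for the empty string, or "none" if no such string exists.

The string aaba is accepted by M but not by N.
No shorter string lies in the difference, and aaba is the lexicographically first length-4 string in L(M) \ L(N).

aaba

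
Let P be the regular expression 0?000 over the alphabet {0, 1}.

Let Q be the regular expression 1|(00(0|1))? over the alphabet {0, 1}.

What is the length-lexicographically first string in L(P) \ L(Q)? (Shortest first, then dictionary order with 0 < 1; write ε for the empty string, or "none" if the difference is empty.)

0000

The string 0000 is accepted by P but not by Q.
No shorter string lies in the difference, and 0000 is the lexicographically first length-4 string in L(P) \ L(Q).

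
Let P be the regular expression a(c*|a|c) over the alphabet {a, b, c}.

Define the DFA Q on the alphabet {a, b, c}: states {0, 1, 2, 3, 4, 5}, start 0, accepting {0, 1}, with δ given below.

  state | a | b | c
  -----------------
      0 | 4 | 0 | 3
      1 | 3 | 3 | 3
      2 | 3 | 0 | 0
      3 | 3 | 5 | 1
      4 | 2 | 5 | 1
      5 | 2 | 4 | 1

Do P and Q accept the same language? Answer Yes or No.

No

The string a is accepted by P but rejected by Q.
So L(P) ≠ L(Q).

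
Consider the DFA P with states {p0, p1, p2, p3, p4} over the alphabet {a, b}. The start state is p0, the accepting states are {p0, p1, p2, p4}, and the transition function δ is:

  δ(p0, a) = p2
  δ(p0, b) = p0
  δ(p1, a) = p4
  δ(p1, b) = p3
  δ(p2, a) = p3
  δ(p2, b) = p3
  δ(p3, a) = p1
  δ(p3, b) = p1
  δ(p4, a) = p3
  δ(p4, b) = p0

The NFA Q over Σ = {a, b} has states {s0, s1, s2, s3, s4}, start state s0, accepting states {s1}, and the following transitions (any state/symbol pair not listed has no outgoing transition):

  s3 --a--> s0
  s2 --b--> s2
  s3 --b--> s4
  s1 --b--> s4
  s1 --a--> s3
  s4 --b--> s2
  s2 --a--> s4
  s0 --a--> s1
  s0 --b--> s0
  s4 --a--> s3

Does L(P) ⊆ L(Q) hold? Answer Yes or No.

No

The empty string ε is in L(P) but not in L(Q).
So L(P) ⊄ L(Q).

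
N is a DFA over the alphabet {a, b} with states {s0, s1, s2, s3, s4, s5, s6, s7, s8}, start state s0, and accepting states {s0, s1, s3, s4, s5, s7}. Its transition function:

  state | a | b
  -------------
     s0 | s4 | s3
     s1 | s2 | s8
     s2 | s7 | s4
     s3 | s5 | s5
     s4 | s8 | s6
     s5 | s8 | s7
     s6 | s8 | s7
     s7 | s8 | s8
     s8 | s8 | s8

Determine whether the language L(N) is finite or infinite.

The useful states (reachable from s0 and able to reach an accepting state) are {s0, s3, s4, s5, s6, s7}.
Restricted to these states the transition graph has no cycle, so every accepting path has bounded length and L is finite.

finite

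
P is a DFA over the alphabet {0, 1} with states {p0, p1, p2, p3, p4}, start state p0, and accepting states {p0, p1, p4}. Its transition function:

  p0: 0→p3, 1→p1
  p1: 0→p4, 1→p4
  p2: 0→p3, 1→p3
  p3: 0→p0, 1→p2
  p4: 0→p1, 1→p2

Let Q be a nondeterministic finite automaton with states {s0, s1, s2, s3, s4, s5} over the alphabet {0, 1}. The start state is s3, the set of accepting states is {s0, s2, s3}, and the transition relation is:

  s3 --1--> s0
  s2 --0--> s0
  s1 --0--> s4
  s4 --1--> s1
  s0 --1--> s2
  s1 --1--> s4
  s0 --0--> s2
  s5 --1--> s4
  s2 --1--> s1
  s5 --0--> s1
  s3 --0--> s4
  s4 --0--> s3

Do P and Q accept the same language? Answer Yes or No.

Exploring the product automaton P × Q from the start pair (p0, s3), following both machines on each input symbol, reaches 5 state pairs: (p0, s3), (p3, s4), (p1, s0), (p2, s1), (p4, s2).
P accepts in {p0, p1, p4} and Q accepts in {s0, s2, s3}. In every reachable pair the two components are either both accepting — (p0, s3), (p1, s0), (p4, s2) — or both non-accepting, so no string is accepted by exactly one of the machines: L(P) \ L(Q) and L(Q) \ L(P) are both empty.
Hence every string is accepted by P iff it is accepted by Q, and the two languages coincide.

Yes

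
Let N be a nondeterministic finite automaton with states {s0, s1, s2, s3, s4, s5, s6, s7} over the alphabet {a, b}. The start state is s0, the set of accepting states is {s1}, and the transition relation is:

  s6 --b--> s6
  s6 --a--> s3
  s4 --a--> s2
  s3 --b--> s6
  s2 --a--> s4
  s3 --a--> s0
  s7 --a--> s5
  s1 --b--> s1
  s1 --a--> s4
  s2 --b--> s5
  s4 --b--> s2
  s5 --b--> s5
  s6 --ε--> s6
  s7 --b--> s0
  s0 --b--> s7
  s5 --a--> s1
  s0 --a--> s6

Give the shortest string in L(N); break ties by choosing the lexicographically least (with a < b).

A breadth-first search from s0 reaches an accepting state first via the path s0 → s7 → s5 → s1 on input baa.
No string of length < 3 is accepted (BFS exhausts all shorter strings without reaching an accepting state), and baa is the lexicographically least accepting string of length 3.

baa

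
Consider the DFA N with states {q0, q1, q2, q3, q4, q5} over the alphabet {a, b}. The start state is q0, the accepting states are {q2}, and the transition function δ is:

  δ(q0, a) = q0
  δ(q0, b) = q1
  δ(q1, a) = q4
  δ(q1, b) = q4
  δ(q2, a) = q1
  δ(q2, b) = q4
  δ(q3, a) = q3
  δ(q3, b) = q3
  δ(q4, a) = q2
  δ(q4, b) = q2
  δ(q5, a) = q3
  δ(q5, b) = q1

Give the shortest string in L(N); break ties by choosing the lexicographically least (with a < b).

baa

A breadth-first search from q0 reaches an accepting state first via the path q0 → q1 → q4 → q2 on input baa.
No string of length < 3 is accepted (BFS exhausts all shorter strings without reaching an accepting state), and baa is the lexicographically least accepting string of length 3.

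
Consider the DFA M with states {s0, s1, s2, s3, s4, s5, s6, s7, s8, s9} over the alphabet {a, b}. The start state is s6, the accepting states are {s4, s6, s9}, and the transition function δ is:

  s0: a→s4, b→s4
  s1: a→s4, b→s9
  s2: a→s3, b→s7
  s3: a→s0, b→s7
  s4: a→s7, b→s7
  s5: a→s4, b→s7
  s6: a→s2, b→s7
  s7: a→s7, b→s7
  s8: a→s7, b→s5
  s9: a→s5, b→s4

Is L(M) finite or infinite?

finite

The useful states (reachable from s6 and able to reach an accepting state) are {s0, s2, s3, s4, s6}.
Restricted to these states the transition graph has no cycle, so every accepting path has bounded length and L is finite.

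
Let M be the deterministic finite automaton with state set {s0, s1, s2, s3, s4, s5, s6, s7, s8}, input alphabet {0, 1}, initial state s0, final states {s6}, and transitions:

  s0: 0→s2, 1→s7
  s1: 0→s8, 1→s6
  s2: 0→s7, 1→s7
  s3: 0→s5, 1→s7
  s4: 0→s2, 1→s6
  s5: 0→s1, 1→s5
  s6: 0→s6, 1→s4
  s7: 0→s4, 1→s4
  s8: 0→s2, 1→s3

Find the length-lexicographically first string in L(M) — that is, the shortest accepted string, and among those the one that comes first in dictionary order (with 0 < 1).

101

A breadth-first search from s0 reaches an accepting state first via the path s0 → s7 → s4 → s6 on input 101.
No string of length < 3 is accepted (BFS exhausts all shorter strings without reaching an accepting state), and 101 is the lexicographically least accepting string of length 3.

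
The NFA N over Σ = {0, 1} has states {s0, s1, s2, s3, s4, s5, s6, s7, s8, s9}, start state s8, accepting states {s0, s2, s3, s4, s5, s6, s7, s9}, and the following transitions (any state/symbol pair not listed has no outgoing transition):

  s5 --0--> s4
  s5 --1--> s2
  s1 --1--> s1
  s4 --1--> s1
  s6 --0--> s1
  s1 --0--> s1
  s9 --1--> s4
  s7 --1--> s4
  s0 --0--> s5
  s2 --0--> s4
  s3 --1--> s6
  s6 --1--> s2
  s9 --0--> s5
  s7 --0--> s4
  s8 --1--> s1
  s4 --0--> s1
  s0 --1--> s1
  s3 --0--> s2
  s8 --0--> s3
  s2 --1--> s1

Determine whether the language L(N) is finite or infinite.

finite

The useful states (reachable from s8 and able to reach an accepting state) are {s2, s3, s4, s6, s8}.
Restricted to these states the transition graph has no cycle, so every accepting path has bounded length and L is finite.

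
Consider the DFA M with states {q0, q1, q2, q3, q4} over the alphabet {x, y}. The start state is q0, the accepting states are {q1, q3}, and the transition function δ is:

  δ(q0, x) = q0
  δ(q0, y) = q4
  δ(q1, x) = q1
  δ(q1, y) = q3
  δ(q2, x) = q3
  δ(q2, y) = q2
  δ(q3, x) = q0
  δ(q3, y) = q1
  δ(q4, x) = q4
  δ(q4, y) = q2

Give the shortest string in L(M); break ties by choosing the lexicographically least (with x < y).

yyx

A breadth-first search from q0 reaches an accepting state first via the path q0 → q4 → q2 → q3 on input yyx.
No string of length < 3 is accepted (BFS exhausts all shorter strings without reaching an accepting state), and yyx is the lexicographically least accepting string of length 3.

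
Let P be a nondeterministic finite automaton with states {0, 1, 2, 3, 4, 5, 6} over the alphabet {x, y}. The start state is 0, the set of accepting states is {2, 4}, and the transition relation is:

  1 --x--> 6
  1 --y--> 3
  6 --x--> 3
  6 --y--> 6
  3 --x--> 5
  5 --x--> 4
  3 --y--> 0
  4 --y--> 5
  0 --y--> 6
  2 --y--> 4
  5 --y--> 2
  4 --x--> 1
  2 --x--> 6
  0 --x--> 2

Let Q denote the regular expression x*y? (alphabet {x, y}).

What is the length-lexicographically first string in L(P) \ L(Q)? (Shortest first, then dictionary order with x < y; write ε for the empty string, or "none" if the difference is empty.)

The string xyyx is accepted by P but not by Q.
No shorter string lies in the difference, and xyyx is the lexicographically first length-4 string in L(P) \ L(Q).

xyyx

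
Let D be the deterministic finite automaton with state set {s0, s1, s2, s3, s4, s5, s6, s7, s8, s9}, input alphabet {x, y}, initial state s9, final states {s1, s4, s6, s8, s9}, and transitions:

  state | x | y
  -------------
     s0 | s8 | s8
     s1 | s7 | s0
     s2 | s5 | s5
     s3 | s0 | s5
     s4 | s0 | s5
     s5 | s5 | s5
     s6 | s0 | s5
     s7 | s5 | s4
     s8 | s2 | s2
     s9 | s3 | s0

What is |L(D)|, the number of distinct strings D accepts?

The useful subgraph on states {s0, s3, s8, s9} is acyclic, so L(D) is finite; the longest accepting path visits 4 useful states, giving maximum string length 3.
Counting accepting paths from s9 by length: 1 of length 0, 2 of length 2, 2 of length 3. Total 5.

5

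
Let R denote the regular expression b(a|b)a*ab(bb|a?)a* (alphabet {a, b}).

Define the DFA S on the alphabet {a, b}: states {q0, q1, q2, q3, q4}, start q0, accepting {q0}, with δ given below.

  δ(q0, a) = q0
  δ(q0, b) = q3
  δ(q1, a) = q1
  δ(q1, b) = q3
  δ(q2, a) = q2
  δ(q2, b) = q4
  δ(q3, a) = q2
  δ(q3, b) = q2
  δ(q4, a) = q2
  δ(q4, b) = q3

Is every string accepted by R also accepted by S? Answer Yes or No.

The string baab is in L(R) but not in L(S).
So L(R) ⊄ L(S).

No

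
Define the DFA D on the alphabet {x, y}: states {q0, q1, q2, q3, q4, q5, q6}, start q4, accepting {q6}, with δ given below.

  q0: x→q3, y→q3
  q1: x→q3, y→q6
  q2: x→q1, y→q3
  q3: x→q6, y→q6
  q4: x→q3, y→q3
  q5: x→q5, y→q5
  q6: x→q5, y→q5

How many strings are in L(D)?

The useful subgraph on states {q3, q4, q6} is acyclic, so L(D) is finite; the longest accepting path visits 3 useful states, giving maximum string length 2.
Counting accepting paths from q4 by length: 4 of length 2. Total 4.

4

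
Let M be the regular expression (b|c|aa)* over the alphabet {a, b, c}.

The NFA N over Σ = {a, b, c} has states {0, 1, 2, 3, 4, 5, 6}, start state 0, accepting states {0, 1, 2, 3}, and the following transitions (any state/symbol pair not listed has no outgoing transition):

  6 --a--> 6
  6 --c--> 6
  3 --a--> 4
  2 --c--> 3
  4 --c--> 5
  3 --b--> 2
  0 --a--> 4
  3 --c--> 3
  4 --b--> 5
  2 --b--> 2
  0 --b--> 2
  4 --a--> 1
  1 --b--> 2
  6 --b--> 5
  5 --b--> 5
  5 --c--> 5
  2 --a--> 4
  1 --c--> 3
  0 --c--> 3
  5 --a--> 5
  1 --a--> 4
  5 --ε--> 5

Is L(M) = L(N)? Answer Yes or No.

Converting the expression M to a DFA (subset construction, then merging equivalent states) gives the minimal DFA with states {m0, m1, m2}, start state m0, accepting states {m0} and transitions m0: a→m1, b→m0, c→m0; m1: a→m0, b→m2, c→m2; m2: a→m2, b→m2, c→m2.
Exploring the product automaton M × N from the start pair (m0, 0), following both machines on each input symbol, reaches 6 state pairs: (m0, 0), (m1, 4), (m0, 2), (m0, 3), (m0, 1), (m2, 5).
M accepts in {m0} and N accepts in {0, 1, 2, 3}. In every reachable pair the two components are either both accepting — (m0, 0), (m0, 2), (m0, 3), (m0, 1) — or both non-accepting, so no string is accepted by exactly one of the machines: L(M) \ L(N) and L(N) \ L(M) are both empty.
Hence every string is accepted by M iff it is accepted by N, and the two languages coincide.

Yes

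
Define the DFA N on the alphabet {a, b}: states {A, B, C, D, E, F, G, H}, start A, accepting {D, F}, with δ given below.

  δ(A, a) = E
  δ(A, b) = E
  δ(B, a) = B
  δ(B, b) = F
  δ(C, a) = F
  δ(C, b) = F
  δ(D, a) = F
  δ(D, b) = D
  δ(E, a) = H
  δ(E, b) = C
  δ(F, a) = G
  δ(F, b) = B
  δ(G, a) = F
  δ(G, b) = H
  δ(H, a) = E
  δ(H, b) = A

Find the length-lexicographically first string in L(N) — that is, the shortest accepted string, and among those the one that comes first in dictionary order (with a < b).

aba

A breadth-first search from A reaches an accepting state first via the path A → E → C → F on input aba.
No string of length < 3 is accepted (BFS exhausts all shorter strings without reaching an accepting state), and aba is the lexicographically least accepting string of length 3.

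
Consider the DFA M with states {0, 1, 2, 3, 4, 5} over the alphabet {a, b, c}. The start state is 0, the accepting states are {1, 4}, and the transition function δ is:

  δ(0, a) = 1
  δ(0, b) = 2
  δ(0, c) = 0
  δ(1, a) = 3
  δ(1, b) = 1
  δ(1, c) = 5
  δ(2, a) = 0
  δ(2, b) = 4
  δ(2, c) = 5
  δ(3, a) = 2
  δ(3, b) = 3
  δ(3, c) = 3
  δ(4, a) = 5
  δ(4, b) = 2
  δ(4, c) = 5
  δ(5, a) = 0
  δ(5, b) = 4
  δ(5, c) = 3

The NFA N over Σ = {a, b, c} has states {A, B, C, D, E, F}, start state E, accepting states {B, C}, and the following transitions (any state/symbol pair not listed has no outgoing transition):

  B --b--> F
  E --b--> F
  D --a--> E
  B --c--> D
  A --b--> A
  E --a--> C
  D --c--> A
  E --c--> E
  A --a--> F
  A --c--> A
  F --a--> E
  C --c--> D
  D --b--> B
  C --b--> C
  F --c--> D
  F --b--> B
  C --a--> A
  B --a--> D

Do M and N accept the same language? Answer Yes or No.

Yes

Exploring the product automaton M × N from the start pair (0, E), following both machines on each input symbol, reaches 6 state pairs: (0, E), (1, C), (2, F), (3, A), (5, D), (4, B).
M accepts in {1, 4} and N accepts in {B, C}. In every reachable pair the two components are either both accepting — (1, C), (4, B) — or both non-accepting, so no string is accepted by exactly one of the machines: L(M) \ L(N) and L(N) \ L(M) are both empty.
Hence every string is accepted by M iff it is accepted by N, and the two languages coincide.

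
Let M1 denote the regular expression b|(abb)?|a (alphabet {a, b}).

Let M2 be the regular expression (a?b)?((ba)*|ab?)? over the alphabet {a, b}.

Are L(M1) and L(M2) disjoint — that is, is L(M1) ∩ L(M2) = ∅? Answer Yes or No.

No

The empty string ε is accepted by both M1 and M2.
Hence L(M1) ∩ L(M2) ≠ ∅.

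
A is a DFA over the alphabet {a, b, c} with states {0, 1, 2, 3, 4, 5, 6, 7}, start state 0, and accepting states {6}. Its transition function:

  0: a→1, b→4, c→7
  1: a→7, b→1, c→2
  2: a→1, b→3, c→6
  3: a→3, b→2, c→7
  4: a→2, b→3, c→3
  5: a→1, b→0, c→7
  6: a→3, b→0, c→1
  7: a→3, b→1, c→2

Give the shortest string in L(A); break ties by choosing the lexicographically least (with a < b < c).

acc

A breadth-first search from 0 reaches an accepting state first via the path 0 → 1 → 2 → 6 on input acc.
No string of length < 3 is accepted (BFS exhausts all shorter strings without reaching an accepting state), and acc is the lexicographically least accepting string of length 3.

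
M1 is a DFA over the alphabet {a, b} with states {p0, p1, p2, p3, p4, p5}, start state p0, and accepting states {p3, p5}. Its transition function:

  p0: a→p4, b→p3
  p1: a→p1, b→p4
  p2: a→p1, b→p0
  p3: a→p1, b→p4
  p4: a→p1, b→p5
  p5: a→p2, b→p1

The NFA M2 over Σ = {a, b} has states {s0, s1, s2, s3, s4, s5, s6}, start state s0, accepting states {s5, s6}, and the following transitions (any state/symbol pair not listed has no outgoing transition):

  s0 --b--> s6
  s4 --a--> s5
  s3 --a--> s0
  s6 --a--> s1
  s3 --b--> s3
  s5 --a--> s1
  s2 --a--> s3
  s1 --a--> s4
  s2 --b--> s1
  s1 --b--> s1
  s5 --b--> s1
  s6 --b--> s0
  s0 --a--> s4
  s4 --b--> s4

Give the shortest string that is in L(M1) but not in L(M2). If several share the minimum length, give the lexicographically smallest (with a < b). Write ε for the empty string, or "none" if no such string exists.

ab

The string ab is accepted by M1 but not by M2.
No shorter string lies in the difference, and ab is the lexicographically first length-2 string in L(M1) \ L(M2).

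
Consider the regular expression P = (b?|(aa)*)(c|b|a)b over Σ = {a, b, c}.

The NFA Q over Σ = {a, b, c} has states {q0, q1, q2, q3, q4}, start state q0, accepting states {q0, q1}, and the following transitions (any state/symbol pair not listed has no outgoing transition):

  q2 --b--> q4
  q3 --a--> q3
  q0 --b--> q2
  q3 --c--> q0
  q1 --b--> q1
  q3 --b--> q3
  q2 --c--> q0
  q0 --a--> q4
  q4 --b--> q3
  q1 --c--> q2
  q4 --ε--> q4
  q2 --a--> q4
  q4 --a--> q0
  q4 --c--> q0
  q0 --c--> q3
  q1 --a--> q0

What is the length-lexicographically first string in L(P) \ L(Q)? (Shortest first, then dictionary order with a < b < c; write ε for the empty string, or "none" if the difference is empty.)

ab

The string ab is accepted by P but not by Q.
No shorter string lies in the difference, and ab is the lexicographically first length-2 string in L(P) \ L(Q).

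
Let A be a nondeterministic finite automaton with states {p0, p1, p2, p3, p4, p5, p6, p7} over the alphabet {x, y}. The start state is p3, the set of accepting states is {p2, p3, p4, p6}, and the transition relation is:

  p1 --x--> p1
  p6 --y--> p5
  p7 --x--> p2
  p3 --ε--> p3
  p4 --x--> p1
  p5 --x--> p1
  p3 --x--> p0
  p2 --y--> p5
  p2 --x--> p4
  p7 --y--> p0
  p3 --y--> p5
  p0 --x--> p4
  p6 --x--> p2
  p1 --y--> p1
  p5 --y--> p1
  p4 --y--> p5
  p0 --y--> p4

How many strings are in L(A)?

3

The useful subgraph on states {p0, p3, p4} is acyclic, so L(A) is finite; the longest accepting path visits 3 useful states, giving maximum string length 2.
Counting accepting paths from p3 by length: 1 of length 0, 2 of length 2. Total 3.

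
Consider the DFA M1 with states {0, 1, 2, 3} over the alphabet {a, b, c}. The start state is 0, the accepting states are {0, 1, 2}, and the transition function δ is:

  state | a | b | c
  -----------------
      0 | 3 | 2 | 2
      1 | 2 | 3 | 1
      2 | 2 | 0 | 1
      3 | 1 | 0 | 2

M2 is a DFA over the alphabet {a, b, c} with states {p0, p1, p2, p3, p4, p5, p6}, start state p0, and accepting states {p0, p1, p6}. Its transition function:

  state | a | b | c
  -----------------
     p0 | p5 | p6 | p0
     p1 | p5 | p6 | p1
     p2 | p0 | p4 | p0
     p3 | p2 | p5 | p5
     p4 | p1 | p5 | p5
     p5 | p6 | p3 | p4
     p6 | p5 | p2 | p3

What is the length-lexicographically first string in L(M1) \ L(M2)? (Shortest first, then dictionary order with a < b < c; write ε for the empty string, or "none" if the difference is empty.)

ab

The string ab is accepted by M1 but not by M2.
No shorter string lies in the difference, and ab is the lexicographically first length-2 string in L(M1) \ L(M2).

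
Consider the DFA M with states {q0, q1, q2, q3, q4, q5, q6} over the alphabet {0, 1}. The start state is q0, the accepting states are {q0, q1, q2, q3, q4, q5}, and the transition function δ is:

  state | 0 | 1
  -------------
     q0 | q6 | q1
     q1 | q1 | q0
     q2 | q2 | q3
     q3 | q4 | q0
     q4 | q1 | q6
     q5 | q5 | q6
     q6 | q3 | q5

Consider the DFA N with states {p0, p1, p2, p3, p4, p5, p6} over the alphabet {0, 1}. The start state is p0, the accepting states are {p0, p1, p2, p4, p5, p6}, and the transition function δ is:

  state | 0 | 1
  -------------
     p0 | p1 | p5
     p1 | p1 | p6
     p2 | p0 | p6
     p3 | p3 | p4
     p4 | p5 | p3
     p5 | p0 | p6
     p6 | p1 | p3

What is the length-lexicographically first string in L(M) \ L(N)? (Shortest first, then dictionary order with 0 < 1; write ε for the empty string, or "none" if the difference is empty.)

The string 111 is accepted by M but not by N.
No shorter string lies in the difference, and 111 is the lexicographically first length-3 string in L(M) \ L(N).

111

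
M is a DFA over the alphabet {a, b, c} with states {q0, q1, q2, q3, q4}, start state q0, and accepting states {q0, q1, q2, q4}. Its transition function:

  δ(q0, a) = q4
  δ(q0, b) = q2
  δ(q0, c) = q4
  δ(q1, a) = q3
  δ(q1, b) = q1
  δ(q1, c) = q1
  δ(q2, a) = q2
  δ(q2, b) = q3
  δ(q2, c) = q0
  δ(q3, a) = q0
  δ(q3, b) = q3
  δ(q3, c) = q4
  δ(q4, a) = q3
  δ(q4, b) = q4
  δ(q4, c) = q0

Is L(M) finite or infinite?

State q0 is reachable from the start and can reach an accepting state, and it lies on the cycle q0 → q2 → q0.
Traversing that cycle any number of times yields accepted strings of unbounded length, so the language is infinite.

infinite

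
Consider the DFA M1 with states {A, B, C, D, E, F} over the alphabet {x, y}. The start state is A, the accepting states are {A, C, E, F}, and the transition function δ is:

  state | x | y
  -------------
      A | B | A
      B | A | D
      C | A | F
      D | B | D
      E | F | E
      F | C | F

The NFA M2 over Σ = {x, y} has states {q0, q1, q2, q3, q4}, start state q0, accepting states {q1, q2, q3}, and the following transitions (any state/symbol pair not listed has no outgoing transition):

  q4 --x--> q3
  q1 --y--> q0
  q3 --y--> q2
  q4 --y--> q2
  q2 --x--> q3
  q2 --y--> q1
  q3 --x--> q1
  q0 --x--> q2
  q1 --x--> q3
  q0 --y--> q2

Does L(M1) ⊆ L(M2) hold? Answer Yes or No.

The empty string ε is in L(M1) but not in L(M2).
So L(M1) ⊄ L(M2).

No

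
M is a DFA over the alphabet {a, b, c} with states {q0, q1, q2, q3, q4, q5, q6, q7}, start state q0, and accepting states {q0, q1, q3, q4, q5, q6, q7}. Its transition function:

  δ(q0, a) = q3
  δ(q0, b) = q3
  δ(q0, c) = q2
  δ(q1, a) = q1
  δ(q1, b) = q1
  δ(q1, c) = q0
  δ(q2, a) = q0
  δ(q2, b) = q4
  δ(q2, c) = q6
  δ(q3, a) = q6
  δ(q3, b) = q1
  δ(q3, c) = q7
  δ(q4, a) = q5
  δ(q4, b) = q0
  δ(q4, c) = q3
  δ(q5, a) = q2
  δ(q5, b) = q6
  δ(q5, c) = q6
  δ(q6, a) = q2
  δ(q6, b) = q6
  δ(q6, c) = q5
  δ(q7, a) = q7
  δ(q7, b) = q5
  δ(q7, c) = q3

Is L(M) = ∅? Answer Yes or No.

The empty string ε is accepted: the run q0 ends in the accepting state q0.
Since at least one string is accepted, L(M) is not empty.

No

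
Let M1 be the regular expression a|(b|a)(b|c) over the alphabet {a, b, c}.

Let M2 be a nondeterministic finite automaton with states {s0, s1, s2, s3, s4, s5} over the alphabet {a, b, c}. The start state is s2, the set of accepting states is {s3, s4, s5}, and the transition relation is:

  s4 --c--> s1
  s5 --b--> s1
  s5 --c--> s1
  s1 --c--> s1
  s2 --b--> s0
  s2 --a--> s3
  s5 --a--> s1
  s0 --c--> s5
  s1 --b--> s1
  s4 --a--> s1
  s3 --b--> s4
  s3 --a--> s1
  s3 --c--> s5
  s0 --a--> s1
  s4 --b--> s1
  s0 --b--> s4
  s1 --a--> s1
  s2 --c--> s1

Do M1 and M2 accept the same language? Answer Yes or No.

Yes

Converting the expression M1 to a DFA (subset construction, then merging equivalent states) gives the minimal DFA with states {r0, r1, r2, r3, r4}, start state r0, accepting states {r1, r4} and transitions r0: a→r1, b→r2, c→r3; r1: a→r3, b→r4, c→r4; r2: a→r3, b→r4, c→r4; r3: a→r3, b→r3, c→r3; r4: a→r3, b→r3, c→r3.
Exploring the product automaton M1 × M2 from the start pair (r0, s2), following both machines on each input symbol, reaches 6 state pairs: (r0, s2), (r1, s3), (r2, s0), (r3, s1), (r4, s4), (r4, s5).
M1 accepts in {r1, r4} and M2 accepts in {s3, s4, s5}. In every reachable pair the two components are either both accepting — (r1, s3), (r4, s4), (r4, s5) — or both non-accepting, so no string is accepted by exactly one of the machines: L(M1) \ L(M2) and L(M2) \ L(M1) are both empty.
Hence every string is accepted by M1 iff it is accepted by M2, and the two languages coincide.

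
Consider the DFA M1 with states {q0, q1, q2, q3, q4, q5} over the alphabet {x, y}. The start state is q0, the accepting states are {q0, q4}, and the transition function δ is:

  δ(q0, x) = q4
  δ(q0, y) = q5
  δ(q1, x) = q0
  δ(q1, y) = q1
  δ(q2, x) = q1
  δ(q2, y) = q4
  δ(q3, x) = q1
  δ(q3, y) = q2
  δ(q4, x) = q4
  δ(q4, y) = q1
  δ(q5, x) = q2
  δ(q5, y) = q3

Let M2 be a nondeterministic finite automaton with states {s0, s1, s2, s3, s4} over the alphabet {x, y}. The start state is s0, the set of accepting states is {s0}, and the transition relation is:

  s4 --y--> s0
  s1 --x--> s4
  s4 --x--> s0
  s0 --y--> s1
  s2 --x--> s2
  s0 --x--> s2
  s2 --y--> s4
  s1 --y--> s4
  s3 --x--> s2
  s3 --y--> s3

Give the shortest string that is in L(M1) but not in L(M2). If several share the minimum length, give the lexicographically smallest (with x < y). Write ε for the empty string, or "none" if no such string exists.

The string x is accepted by M1 but not by M2.
No shorter string lies in the difference, and x is the lexicographically first length-1 string in L(M1) \ L(M2).

x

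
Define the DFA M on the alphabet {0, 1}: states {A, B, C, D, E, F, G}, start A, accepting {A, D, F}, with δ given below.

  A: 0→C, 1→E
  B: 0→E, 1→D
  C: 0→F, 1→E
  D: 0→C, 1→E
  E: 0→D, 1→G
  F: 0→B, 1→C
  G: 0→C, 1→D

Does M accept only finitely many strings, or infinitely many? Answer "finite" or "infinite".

infinite

State C is reachable from the start and can reach an accepting state, and it lies on the cycle C → E → D → C.
Traversing that cycle any number of times yields accepted strings of unbounded length, so the language is infinite.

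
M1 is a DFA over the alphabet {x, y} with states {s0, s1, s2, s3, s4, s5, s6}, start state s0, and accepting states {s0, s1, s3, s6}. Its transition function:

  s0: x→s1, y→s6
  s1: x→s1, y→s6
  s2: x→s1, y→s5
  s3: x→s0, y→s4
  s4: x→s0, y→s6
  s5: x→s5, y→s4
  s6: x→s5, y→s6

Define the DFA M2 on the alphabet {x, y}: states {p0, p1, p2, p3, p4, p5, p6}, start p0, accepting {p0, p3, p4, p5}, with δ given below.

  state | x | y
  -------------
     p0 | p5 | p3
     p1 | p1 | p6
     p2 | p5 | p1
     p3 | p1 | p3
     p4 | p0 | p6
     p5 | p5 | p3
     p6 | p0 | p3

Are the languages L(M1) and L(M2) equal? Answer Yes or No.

Yes

Exploring the product automaton M1 × M2 from the start pair (s0, p0), following both machines on each input symbol, reaches 5 state pairs: (s0, p0), (s1, p5), (s6, p3), (s5, p1), (s4, p6).
M1 accepts in {s0, s1, s3, s6} and M2 accepts in {p0, p3, p4, p5}. In every reachable pair the two components are either both accepting — (s0, p0), (s1, p5), (s6, p3) — or both non-accepting, so no string is accepted by exactly one of the machines: L(M1) \ L(M2) and L(M2) \ L(M1) are both empty.
Hence every string is accepted by M1 iff it is accepted by M2, and the two languages coincide.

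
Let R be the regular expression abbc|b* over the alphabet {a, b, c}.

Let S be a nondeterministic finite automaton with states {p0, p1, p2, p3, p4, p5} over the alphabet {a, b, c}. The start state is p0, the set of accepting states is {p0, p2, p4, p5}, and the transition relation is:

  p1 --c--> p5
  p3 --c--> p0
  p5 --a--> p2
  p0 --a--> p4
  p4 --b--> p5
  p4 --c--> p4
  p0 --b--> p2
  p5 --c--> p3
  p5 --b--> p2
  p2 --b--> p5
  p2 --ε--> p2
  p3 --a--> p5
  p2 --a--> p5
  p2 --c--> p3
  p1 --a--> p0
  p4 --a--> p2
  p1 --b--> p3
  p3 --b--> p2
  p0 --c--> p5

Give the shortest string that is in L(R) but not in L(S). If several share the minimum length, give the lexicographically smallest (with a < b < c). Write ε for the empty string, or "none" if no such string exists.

The string abbc is accepted by R but not by S.
No shorter string lies in the difference, and abbc is the lexicographically first length-4 string in L(R) \ L(S).

abbc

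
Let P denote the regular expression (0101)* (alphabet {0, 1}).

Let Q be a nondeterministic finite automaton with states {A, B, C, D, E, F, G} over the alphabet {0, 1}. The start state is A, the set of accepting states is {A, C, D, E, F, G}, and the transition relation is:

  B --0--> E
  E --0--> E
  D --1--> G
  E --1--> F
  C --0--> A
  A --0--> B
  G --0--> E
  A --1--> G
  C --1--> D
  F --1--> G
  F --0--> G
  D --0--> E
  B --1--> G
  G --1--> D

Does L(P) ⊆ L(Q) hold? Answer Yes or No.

Converting the expression P to a DFA (subset construction, then merging equivalent states) gives the minimal DFA with states {p0, p1, p2, p3, p4}, start state p0, accepting states {p0} and transitions p0: 0→p1, 1→p2; p1: 0→p2, 1→p3; p2: 0→p2, 1→p2; p3: 0→p4, 1→p2; p4: 0→p2, 1→p0.
Exploring the product automaton P × Q from the start pair (p0, A), following both machines on each input symbol, reaches 11 state pairs: (p0, A), (p1, B), (p2, G), (p2, E), (p3, G), (p2, D), (p2, F), (p4, E), (p0, F), (p1, G), (p3, D).
P accepts in {p0} and Q accepts in {A, C, D, E, F, G}. The reachable pairs whose P-component is accepting are (p0, A), (p0, F); in each of them the Q-component is accepting too, so the product for L(P) \ L(Q) (P-component accepting, Q-component rejecting) has no reachable accepting pair and the difference is empty.
Hence every string in L(P) is also in L(Q).

Yes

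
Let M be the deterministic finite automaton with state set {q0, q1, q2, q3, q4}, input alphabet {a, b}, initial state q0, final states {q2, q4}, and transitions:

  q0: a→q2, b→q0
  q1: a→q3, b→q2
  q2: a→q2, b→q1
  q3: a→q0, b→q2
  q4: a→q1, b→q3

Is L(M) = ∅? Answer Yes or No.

No

The string a is accepted: the run q0 → q2 ends in the accepting state q2.
Since at least one string is accepted, L(M) is not empty.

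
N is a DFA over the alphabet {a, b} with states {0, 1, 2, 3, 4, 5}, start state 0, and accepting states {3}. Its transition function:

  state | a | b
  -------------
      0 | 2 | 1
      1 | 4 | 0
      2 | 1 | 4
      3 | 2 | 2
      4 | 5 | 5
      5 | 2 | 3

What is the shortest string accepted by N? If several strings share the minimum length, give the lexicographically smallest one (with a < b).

A breadth-first search from 0 reaches an accepting state first via the path 0 → 2 → 4 → 5 → 3 on input abab.
No string of length < 4 is accepted (BFS exhausts all shorter strings without reaching an accepting state), and abab is the lexicographically least accepting string of length 4.

abab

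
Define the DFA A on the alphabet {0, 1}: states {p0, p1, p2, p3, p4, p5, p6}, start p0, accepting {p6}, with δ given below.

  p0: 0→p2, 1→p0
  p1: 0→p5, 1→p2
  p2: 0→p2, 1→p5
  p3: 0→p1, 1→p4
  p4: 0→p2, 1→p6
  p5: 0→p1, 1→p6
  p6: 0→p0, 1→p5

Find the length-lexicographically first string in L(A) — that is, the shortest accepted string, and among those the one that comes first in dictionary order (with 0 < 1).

011

A breadth-first search from p0 reaches an accepting state first via the path p0 → p2 → p5 → p6 on input 011.
No string of length < 3 is accepted (BFS exhausts all shorter strings without reaching an accepting state), and 011 is the lexicographically least accepting string of length 3.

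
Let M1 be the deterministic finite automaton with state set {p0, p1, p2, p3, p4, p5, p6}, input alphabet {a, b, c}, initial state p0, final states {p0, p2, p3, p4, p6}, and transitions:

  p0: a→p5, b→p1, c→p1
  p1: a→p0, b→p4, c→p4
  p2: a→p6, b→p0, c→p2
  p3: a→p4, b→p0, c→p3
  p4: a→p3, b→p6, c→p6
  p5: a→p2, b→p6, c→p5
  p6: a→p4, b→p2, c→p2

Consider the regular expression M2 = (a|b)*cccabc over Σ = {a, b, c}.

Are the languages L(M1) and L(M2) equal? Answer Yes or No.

No

The empty string ε is accepted by M1 but rejected by M2.
So L(M1) ≠ L(M2).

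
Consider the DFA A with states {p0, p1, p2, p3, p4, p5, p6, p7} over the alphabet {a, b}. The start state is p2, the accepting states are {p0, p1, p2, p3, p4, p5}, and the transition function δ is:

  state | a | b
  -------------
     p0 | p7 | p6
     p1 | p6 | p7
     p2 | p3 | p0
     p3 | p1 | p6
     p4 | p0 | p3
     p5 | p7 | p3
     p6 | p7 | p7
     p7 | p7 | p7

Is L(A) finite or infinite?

finite

The useful states (reachable from p2 and able to reach an accepting state) are {p0, p1, p2, p3}.
Restricted to these states the transition graph has no cycle, so every accepting path has bounded length and L is finite.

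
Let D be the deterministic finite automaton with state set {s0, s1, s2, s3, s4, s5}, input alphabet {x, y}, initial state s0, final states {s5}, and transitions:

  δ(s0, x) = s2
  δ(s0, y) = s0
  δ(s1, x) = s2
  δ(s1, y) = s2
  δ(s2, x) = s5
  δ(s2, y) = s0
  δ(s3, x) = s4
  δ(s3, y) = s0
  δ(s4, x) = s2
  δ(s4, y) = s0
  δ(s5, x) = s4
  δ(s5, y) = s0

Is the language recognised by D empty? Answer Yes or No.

No

The string xx is accepted: the run s0 → s2 → s5 ends in the accepting state s5.
Since at least one string is accepted, L(D) is not empty.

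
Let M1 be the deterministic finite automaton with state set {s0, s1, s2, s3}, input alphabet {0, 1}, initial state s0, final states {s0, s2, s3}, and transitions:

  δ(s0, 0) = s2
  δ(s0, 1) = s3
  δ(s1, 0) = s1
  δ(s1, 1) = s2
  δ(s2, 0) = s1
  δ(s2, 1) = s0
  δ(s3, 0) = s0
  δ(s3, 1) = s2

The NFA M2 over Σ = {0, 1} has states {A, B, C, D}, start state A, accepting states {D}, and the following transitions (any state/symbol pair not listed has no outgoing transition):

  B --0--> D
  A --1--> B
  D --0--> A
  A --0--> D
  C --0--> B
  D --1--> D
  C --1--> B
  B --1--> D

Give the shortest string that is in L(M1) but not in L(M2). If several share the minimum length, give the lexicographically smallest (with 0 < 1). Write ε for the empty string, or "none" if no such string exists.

ε

The empty string ε is accepted by M1 but not by M2.
Since ε is the unique shortest string, it is the required witness.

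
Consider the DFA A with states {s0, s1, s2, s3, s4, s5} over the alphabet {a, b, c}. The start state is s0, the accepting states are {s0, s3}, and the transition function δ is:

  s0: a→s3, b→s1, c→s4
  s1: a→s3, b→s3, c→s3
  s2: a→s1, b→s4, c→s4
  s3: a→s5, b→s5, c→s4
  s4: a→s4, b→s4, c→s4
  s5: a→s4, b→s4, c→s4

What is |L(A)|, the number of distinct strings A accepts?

5

The useful subgraph on states {s0, s1, s3} is acyclic, so L(A) is finite; the longest accepting path visits 3 useful states, giving maximum string length 2.
Counting accepting paths from s0 by length: 1 of length 0, 1 of length 1, 3 of length 2. Total 5.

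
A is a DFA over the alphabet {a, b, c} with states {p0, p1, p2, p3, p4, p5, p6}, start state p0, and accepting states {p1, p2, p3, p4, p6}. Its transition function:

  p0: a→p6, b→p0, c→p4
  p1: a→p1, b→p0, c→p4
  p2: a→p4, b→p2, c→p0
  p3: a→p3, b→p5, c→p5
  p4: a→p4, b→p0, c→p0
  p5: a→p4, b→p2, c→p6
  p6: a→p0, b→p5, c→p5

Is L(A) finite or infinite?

infinite

State p0 is reachable from the start and can reach an accepting state, and it lies on the cycle p0 → p0.
Traversing that cycle any number of times yields accepted strings of unbounded length, so the language is infinite.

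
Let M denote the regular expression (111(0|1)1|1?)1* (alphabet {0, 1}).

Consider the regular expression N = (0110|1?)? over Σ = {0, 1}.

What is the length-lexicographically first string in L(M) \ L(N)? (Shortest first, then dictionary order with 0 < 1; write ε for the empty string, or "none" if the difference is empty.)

11

The string 11 is accepted by M but not by N.
No shorter string lies in the difference, and 11 is the lexicographically first length-2 string in L(M) \ L(N).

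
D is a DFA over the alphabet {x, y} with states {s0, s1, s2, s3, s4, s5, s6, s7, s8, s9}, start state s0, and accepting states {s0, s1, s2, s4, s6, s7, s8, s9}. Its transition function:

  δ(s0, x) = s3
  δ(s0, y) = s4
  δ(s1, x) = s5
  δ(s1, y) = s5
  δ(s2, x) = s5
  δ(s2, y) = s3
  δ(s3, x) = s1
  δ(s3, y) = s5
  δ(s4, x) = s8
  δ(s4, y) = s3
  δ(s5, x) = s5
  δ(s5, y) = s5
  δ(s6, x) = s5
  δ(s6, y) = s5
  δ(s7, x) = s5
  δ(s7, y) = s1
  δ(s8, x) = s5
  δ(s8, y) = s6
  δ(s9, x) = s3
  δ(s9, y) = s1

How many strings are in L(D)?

6

The useful subgraph on states {s0, s1, s3, s4, s6, s8} is acyclic, so L(D) is finite; the longest accepting path visits 4 useful states, giving maximum string length 3.
Counting accepting paths from s0 by length: 1 of length 0, 1 of length 1, 2 of length 2, 2 of length 3. Total 6.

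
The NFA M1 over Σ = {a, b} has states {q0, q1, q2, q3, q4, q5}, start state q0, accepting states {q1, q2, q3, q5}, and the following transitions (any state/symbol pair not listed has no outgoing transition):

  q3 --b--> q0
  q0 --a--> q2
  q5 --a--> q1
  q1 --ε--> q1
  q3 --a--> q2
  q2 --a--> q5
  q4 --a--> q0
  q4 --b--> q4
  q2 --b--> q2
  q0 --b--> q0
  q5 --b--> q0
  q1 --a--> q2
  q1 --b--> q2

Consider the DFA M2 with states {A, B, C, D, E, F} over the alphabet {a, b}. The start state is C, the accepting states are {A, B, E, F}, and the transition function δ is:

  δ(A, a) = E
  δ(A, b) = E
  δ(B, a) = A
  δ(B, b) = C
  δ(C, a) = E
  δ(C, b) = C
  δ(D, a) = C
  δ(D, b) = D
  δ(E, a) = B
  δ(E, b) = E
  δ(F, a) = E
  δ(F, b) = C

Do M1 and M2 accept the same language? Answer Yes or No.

Exploring the product automaton M1 × M2 from the start pair (q0, C), following both machines on each input symbol, reaches 4 state pairs: (q0, C), (q2, E), (q5, B), (q1, A).
M1 accepts in {q1, q2, q3, q5} and M2 accepts in {A, B, E, F}. In every reachable pair the two components are either both accepting — (q2, E), (q5, B), (q1, A) — or both non-accepting, so no string is accepted by exactly one of the machines: L(M1) \ L(M2) and L(M2) \ L(M1) are both empty.
Hence every string is accepted by M1 iff it is accepted by M2, and the two languages coincide.

Yes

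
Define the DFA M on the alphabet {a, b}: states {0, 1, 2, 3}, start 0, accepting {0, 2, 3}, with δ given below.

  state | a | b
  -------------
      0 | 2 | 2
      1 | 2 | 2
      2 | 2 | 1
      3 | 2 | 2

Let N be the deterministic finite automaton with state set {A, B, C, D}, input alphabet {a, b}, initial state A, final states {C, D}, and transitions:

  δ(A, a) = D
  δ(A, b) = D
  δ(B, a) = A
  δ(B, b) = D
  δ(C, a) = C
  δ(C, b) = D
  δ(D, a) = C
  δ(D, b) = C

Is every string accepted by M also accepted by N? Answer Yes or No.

No

The empty string ε is in L(M) but not in L(N).
So L(M) ⊄ L(N).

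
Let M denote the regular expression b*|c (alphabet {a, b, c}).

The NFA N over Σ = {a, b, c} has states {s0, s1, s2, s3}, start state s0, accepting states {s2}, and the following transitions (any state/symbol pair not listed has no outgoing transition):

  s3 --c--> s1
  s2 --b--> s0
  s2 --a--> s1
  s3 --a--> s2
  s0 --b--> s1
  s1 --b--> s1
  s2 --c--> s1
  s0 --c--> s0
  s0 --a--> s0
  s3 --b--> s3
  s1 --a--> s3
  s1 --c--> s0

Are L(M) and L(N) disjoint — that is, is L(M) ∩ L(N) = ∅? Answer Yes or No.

Converting the expression M to a DFA (subset construction, then merging equivalent states) gives the minimal DFA with states {m0, m1, m2, m3}, start state m0, accepting states {m0, m2, m3} and transitions m0: a→m1, b→m2, c→m3; m1: a→m1, b→m1, c→m1; m2: a→m1, b→m2, c→m1; m3: a→m1, b→m1, c→m1.
Exploring the product automaton M × N from the start pair (m0, s0), following both machines on each input symbol, reaches 7 state pairs: (m0, s0), (m1, s0), (m2, s1), (m3, s0), (m1, s1), (m1, s3), (m1, s2).
M accepts in {m0, m2, m3} and N accepts in {s2}; no reachable pair has both components accepting, so no string drives both machines to acceptance simultaneously and L(M) ∩ L(N) = ∅.
So no string is accepted by both, and the intersection is empty.

Yes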